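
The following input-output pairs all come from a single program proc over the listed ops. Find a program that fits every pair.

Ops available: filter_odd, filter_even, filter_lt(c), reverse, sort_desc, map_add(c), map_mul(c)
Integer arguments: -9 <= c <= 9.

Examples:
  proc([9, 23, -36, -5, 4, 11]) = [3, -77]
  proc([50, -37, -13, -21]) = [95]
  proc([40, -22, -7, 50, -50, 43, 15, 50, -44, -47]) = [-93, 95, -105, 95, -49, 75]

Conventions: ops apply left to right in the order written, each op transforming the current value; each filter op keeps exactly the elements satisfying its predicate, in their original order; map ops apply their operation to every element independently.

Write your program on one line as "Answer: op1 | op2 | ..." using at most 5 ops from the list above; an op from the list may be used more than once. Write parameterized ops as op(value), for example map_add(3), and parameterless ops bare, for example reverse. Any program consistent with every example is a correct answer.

reverse | map_add(-4) | filter_even | map_mul(2) | map_add(3)

Check, running the answer program on each example:
  [9, 23, -36, -5, 4, 11] -> [11, 4, -5, -36, 23, 9] -> [7, 0, -9, -40, 19, 5] -> [0, -40] -> [0, -80] -> [3, -77]
  [50, -37, -13, -21] -> [-21, -13, -37, 50] -> [-25, -17, -41, 46] -> [46] -> [92] -> [95]
  [40, -22, -7, 50, -50, 43, 15, 50, -44, -47] -> [-47, -44, 50, 15, 43, -50, 50, -7, -22, 40] -> [-51, -48, 46, 11, 39, -54, 46, -11, -26, 36] -> [-48, 46, -54, 46, -26, 36] -> [-96, 92, -108, 92, -52, 72] -> [-93, 95, -105, 95, -49, 75]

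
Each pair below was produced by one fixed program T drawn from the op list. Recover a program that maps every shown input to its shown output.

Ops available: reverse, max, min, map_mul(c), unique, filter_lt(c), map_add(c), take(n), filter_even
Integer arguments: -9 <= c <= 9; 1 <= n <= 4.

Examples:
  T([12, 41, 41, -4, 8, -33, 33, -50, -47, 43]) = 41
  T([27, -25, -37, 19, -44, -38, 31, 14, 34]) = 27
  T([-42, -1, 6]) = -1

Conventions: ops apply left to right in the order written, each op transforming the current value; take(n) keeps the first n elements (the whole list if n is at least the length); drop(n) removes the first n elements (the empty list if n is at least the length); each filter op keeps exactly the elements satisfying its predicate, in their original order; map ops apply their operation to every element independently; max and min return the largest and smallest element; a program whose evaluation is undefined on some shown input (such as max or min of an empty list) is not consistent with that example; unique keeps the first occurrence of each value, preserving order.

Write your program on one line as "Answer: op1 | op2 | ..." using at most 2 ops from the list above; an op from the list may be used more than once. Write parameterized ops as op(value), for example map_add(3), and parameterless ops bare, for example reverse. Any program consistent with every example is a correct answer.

take(2) | max

Check, running the answer program on each example:
  [12, 41, 41, -4, 8, -33, 33, -50, -47, 43] -> [12, 41] -> 41
  [27, -25, -37, 19, -44, -38, 31, 14, 34] -> [27, -25] -> 27
  [-42, -1, 6] -> [-42, -1] -> -1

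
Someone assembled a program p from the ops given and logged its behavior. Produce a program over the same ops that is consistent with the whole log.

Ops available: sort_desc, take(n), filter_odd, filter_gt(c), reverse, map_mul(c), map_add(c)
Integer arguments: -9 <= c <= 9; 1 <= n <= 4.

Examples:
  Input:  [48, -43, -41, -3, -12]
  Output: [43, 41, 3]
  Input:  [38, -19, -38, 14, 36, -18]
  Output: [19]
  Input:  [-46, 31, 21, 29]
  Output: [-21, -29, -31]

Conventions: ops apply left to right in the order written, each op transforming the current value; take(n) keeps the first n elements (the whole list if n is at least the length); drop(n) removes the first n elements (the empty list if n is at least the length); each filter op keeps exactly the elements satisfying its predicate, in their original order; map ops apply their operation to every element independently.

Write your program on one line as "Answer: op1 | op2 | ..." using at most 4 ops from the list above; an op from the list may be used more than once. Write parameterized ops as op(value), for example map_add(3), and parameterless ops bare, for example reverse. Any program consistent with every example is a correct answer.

map_mul(-1) | sort_desc | filter_odd

Check, running the answer program on each example:
  [48, -43, -41, -3, -12] -> [-48, 43, 41, 3, 12] -> [43, 41, 12, 3, -48] -> [43, 41, 3]
  [38, -19, -38, 14, 36, -18] -> [-38, 19, 38, -14, -36, 18] -> [38, 19, 18, -14, -36, -38] -> [19]
  [-46, 31, 21, 29] -> [46, -31, -21, -29] -> [46, -21, -29, -31] -> [-21, -29, -31]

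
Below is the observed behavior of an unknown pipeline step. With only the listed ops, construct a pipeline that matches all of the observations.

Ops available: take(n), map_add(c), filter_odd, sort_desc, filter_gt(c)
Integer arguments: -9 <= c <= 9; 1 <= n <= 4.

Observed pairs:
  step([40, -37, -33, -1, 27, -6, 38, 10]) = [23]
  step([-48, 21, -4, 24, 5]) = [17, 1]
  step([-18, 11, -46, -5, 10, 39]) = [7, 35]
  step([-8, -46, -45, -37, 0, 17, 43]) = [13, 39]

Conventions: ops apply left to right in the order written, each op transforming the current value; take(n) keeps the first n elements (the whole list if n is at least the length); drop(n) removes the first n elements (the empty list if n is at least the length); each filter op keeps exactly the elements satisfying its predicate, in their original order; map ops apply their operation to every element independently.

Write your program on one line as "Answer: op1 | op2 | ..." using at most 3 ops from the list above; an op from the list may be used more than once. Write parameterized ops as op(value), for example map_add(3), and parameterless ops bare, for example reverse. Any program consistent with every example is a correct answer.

map_add(-4) | filter_odd | filter_gt(-3)

Check, running the answer program on each example:
  [40, -37, -33, -1, 27, -6, 38, 10] -> [36, -41, -37, -5, 23, -10, 34, 6] -> [-41, -37, -5, 23] -> [23]
  [-48, 21, -4, 24, 5] -> [-52, 17, -8, 20, 1] -> [17, 1] -> [17, 1]
  [-18, 11, -46, -5, 10, 39] -> [-22, 7, -50, -9, 6, 35] -> [7, -9, 35] -> [7, 35]
  [-8, -46, -45, -37, 0, 17, 43] -> [-12, -50, -49, -41, -4, 13, 39] -> [-49, -41, 13, 39] -> [13, 39]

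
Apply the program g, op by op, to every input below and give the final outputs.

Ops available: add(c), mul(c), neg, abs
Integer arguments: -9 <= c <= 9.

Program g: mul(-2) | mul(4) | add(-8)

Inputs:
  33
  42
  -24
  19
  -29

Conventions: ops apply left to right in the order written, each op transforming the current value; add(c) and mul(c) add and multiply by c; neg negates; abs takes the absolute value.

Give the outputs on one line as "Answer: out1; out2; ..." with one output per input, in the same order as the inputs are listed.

Execution, op by op:
  33 -> -66 -> -264 -> -272
  42 -> -84 -> -336 -> -344
  -24 -> 48 -> 192 -> 184
  19 -> -38 -> -152 -> -160
  -29 -> 58 -> 232 -> 224

-272; -344; 184; -160; 224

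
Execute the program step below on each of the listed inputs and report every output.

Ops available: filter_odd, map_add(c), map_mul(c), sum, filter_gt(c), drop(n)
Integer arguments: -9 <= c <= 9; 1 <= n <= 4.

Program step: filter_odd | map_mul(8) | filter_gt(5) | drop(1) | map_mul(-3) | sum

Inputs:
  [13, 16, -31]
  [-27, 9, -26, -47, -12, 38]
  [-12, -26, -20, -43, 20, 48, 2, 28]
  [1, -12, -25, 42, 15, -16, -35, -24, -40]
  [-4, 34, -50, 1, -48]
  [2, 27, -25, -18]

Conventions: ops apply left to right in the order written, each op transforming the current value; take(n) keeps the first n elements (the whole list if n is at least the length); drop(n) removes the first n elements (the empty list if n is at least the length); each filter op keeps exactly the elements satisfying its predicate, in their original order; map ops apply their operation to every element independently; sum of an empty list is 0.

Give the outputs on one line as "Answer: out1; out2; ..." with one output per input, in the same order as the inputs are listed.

Execution, op by op:
  [13, 16, -31] -> [13, -31] -> [104, -248] -> [104] -> [] -> [] -> 0
  [-27, 9, -26, -47, -12, 38] -> [-27, 9, -47] -> [-216, 72, -376] -> [72] -> [] -> [] -> 0
  [-12, -26, -20, -43, 20, 48, 2, 28] -> [-43] -> [-344] -> [] -> [] -> [] -> 0
  [1, -12, -25, 42, 15, -16, -35, -24, -40] -> [1, -25, 15, -35] -> [8, -200, 120, -280] -> [8, 120] -> [120] -> [-360] -> -360
  [-4, 34, -50, 1, -48] -> [1] -> [8] -> [8] -> [] -> [] -> 0
  [2, 27, -25, -18] -> [27, -25] -> [216, -200] -> [216] -> [] -> [] -> 0

0; 0; 0; -360; 0; 0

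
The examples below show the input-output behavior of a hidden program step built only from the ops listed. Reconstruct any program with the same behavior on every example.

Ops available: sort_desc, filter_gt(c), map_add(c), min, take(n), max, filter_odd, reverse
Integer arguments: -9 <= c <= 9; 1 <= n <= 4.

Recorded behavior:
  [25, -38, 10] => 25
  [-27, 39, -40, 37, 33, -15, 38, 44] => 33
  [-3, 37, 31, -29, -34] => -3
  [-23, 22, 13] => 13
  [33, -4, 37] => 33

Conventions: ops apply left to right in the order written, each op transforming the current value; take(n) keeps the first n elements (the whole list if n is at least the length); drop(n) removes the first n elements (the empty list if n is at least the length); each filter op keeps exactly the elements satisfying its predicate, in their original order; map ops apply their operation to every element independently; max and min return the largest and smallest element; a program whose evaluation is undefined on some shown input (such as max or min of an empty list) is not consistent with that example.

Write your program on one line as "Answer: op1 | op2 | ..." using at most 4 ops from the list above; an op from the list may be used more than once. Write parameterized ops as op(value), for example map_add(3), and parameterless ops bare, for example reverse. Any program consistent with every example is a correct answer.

filter_odd | sort_desc | filter_gt(-7) | min

Check, running the answer program on each example:
  [25, -38, 10] -> [25] -> [25] -> [25] -> 25
  [-27, 39, -40, 37, 33, -15, 38, 44] -> [-27, 39, 37, 33, -15] -> [39, 37, 33, -15, -27] -> [39, 37, 33] -> 33
  [-3, 37, 31, -29, -34] -> [-3, 37, 31, -29] -> [37, 31, -3, -29] -> [37, 31, -3] -> -3
  [-23, 22, 13] -> [-23, 13] -> [13, -23] -> [13] -> 13
  [33, -4, 37] -> [33, 37] -> [37, 33] -> [37, 33] -> 33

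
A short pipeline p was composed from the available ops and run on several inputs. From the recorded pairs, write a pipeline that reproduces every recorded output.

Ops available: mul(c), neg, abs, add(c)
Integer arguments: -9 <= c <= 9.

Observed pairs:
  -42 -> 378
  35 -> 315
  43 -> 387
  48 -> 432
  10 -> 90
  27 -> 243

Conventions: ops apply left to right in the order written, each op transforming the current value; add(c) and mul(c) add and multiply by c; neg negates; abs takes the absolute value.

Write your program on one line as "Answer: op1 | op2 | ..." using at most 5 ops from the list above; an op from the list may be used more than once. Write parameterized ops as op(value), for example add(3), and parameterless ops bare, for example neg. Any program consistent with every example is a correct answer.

abs | neg | mul(3) | mul(-3)

Check, running the answer program on each example:
  -42 -> 42 -> -42 -> -126 -> 378
  35 -> 35 -> -35 -> -105 -> 315
  43 -> 43 -> -43 -> -129 -> 387
  48 -> 48 -> -48 -> -144 -> 432
  10 -> 10 -> -10 -> -30 -> 90
  27 -> 27 -> -27 -> -81 -> 243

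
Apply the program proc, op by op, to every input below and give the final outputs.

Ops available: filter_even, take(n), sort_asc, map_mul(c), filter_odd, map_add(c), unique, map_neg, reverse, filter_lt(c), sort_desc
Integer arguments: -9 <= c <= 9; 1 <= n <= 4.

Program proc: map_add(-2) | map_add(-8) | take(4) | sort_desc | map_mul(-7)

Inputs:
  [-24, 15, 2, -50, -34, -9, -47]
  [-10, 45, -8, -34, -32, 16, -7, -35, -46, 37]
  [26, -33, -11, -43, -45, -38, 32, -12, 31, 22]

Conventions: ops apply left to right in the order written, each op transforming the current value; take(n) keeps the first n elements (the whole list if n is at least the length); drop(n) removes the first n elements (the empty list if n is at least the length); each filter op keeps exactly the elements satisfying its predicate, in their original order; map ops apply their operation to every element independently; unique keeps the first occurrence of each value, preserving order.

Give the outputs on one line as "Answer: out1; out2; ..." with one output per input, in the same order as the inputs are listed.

Execution, op by op:
  [-24, 15, 2, -50, -34, -9, -47] -> [-26, 13, 0, -52, -36, -11, -49] -> [-34, 5, -8, -60, -44, -19, -57] -> [-34, 5, -8, -60] -> [5, -8, -34, -60] -> [-35, 56, 238, 420]
  [-10, 45, -8, -34, -32, 16, -7, -35, -46, 37] -> [-12, 43, -10, -36, -34, 14, -9, -37, -48, 35] -> [-20, 35, -18, -44, -42, 6, -17, -45, -56, 27] -> [-20, 35, -18, -44] -> [35, -18, -20, -44] -> [-245, 126, 140, 308]
  [26, -33, -11, -43, -45, -38, 32, -12, 31, 22] -> [24, -35, -13, -45, -47, -40, 30, -14, 29, 20] -> [16, -43, -21, -53, -55, -48, 22, -22, 21, 12] -> [16, -43, -21, -53] -> [16, -21, -43, -53] -> [-112, 147, 301, 371]

[-35, 56, 238, 420]; [-245, 126, 140, 308]; [-112, 147, 301, 371]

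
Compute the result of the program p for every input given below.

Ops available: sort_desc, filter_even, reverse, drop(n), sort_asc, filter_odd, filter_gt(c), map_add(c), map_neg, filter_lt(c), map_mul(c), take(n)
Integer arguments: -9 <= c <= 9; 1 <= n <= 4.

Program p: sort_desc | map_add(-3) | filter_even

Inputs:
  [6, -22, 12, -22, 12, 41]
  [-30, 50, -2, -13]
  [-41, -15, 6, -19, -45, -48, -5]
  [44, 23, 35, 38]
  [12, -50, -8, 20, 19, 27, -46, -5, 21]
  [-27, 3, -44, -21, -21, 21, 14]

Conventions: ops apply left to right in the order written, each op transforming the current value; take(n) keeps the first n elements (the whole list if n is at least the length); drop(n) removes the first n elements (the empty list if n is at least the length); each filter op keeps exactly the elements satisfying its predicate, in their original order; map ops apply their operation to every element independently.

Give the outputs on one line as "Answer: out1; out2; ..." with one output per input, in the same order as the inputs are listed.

Execution, op by op:
  [6, -22, 12, -22, 12, 41] -> [41, 12, 12, 6, -22, -22] -> [38, 9, 9, 3, -25, -25] -> [38]
  [-30, 50, -2, -13] -> [50, -2, -13, -30] -> [47, -5, -16, -33] -> [-16]
  [-41, -15, 6, -19, -45, -48, -5] -> [6, -5, -15, -19, -41, -45, -48] -> [3, -8, -18, -22, -44, -48, -51] -> [-8, -18, -22, -44, -48]
  [44, 23, 35, 38] -> [44, 38, 35, 23] -> [41, 35, 32, 20] -> [32, 20]
  [12, -50, -8, 20, 19, 27, -46, -5, 21] -> [27, 21, 20, 19, 12, -5, -8, -46, -50] -> [24, 18, 17, 16, 9, -8, -11, -49, -53] -> [24, 18, 16, -8]
  [-27, 3, -44, -21, -21, 21, 14] -> [21, 14, 3, -21, -21, -27, -44] -> [18, 11, 0, -24, -24, -30, -47] -> [18, 0, -24, -24, -30]

[38]; [-16]; [-8, -18, -22, -44, -48]; [32, 20]; [24, 18, 16, -8]; [18, 0, -24, -24, -30]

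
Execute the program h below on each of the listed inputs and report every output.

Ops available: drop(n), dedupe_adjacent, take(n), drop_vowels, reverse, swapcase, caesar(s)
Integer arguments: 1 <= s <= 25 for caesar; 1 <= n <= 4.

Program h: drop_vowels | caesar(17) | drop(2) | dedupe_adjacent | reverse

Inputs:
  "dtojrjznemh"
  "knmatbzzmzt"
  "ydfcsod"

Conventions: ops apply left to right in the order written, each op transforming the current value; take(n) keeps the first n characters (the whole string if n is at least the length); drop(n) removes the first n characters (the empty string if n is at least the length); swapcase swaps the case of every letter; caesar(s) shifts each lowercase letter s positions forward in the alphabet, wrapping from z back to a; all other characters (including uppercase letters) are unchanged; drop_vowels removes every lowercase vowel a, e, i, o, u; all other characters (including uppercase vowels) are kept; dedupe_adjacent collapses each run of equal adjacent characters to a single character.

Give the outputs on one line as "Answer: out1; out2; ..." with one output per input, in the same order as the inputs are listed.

Execution, op by op:
  "dtojrjznemh" -> "dtjrjznmh" -> "ukaiaqedy" -> "aiaqedy" -> "aiaqedy" -> "ydeqaia"
  "knmatbzzmzt" -> "knmtbzzmzt" -> "bedksqqdqk" -> "dksqqdqk" -> "dksqdqk" -> "kqdqskd"
  "ydfcsod" -> "ydfcsd" -> "puwtju" -> "wtju" -> "wtju" -> "ujtw"

"ydeqaia"; "kqdqskd"; "ujtw"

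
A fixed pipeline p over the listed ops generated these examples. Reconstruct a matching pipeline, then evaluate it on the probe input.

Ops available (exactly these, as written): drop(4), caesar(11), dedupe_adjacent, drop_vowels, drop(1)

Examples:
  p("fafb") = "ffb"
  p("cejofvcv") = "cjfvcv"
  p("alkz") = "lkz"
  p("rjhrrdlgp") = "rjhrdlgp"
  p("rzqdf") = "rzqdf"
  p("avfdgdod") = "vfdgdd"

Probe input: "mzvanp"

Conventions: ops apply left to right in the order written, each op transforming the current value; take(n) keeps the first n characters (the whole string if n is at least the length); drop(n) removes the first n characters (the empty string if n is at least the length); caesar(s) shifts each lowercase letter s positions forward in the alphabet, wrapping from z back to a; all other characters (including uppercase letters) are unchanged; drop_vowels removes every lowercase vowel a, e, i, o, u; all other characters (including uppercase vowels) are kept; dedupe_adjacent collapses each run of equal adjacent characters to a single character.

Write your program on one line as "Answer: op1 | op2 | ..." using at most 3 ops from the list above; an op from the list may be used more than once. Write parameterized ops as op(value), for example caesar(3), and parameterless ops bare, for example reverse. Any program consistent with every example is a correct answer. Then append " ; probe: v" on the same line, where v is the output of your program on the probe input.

dedupe_adjacent | drop_vowels ; probe: "mzvnp"

Check, running the answer program on each example:
  "fafb" -> "fafb" -> "ffb"
  "cejofvcv" -> "cejofvcv" -> "cjfvcv"
  "alkz" -> "alkz" -> "lkz"
  "rjhrrdlgp" -> "rjhrdlgp" -> "rjhrdlgp"
  "rzqdf" -> "rzqdf" -> "rzqdf"
  "avfdgdod" -> "avfdgdod" -> "vfdgdd"
  probe: "mzvanp" -> "mzvanp" -> "mzvnp"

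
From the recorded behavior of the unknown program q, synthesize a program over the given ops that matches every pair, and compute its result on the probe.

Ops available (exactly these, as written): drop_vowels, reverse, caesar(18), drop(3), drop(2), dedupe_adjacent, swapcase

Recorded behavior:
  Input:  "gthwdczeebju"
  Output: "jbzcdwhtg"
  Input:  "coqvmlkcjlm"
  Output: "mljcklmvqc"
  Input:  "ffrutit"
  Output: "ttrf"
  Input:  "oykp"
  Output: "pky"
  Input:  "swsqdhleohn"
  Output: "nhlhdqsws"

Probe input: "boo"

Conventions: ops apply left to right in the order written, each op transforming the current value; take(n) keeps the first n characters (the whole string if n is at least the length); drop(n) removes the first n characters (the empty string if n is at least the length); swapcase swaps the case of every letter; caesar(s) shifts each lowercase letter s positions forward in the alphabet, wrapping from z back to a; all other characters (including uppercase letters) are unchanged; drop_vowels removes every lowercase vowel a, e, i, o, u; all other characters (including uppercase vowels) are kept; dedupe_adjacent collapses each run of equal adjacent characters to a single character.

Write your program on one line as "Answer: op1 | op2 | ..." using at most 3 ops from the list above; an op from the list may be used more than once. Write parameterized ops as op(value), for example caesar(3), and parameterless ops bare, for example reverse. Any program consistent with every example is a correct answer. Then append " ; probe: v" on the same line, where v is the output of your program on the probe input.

reverse | dedupe_adjacent | drop_vowels ; probe: "b"

Check, running the answer program on each example:
  "gthwdczeebju" -> "ujbeezcdwhtg" -> "ujbezcdwhtg" -> "jbzcdwhtg"
  "coqvmlkcjlm" -> "mljcklmvqoc" -> "mljcklmvqoc" -> "mljcklmvqc"
  "ffrutit" -> "titurff" -> "titurf" -> "ttrf"
  "oykp" -> "pkyo" -> "pkyo" -> "pky"
  "swsqdhleohn" -> "nhoelhdqsws" -> "nhoelhdqsws" -> "nhlhdqsws"
  probe: "boo" -> "oob" -> "ob" -> "b"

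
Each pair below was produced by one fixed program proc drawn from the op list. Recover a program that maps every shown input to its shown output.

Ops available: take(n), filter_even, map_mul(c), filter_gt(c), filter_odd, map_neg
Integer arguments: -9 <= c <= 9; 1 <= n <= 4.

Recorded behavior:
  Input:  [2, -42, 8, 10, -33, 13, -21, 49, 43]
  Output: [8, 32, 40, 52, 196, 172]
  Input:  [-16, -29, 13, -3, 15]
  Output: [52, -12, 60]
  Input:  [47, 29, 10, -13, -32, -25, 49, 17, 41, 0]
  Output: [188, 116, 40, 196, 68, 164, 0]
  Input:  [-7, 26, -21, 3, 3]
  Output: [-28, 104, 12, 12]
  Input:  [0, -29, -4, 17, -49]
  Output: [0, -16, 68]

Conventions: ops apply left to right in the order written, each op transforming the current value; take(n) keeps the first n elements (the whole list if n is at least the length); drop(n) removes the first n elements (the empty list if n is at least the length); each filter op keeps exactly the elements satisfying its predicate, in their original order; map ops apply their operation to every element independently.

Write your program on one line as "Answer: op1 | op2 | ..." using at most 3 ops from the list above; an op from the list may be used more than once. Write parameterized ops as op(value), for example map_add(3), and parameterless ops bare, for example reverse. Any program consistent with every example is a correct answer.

filter_gt(-8) | map_mul(4)

Check, running the answer program on each example:
  [2, -42, 8, 10, -33, 13, -21, 49, 43] -> [2, 8, 10, 13, 49, 43] -> [8, 32, 40, 52, 196, 172]
  [-16, -29, 13, -3, 15] -> [13, -3, 15] -> [52, -12, 60]
  [47, 29, 10, -13, -32, -25, 49, 17, 41, 0] -> [47, 29, 10, 49, 17, 41, 0] -> [188, 116, 40, 196, 68, 164, 0]
  [-7, 26, -21, 3, 3] -> [-7, 26, 3, 3] -> [-28, 104, 12, 12]
  [0, -29, -4, 17, -49] -> [0, -4, 17] -> [0, -16, 68]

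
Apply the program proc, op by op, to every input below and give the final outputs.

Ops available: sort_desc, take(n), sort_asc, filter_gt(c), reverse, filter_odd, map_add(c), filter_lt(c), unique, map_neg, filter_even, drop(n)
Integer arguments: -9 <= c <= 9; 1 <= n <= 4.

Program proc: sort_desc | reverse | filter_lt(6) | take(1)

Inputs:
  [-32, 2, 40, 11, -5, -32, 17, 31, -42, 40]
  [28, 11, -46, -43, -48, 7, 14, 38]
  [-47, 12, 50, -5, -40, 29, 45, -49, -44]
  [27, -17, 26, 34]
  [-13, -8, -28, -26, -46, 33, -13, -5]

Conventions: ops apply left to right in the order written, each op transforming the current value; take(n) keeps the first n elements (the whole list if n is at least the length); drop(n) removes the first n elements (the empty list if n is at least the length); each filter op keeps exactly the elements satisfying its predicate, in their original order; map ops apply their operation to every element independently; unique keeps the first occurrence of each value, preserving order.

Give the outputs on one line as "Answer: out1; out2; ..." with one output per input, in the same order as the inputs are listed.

Execution, op by op:
  [-32, 2, 40, 11, -5, -32, 17, 31, -42, 40] -> [40, 40, 31, 17, 11, 2, -5, -32, -32, -42] -> [-42, -32, -32, -5, 2, 11, 17, 31, 40, 40] -> [-42, -32, -32, -5, 2] -> [-42]
  [28, 11, -46, -43, -48, 7, 14, 38] -> [38, 28, 14, 11, 7, -43, -46, -48] -> [-48, -46, -43, 7, 11, 14, 28, 38] -> [-48, -46, -43] -> [-48]
  [-47, 12, 50, -5, -40, 29, 45, -49, -44] -> [50, 45, 29, 12, -5, -40, -44, -47, -49] -> [-49, -47, -44, -40, -5, 12, 29, 45, 50] -> [-49, -47, -44, -40, -5] -> [-49]
  [27, -17, 26, 34] -> [34, 27, 26, -17] -> [-17, 26, 27, 34] -> [-17] -> [-17]
  [-13, -8, -28, -26, -46, 33, -13, -5] -> [33, -5, -8, -13, -13, -26, -28, -46] -> [-46, -28, -26, -13, -13, -8, -5, 33] -> [-46, -28, -26, -13, -13, -8, -5] -> [-46]

[-42]; [-48]; [-49]; [-17]; [-46]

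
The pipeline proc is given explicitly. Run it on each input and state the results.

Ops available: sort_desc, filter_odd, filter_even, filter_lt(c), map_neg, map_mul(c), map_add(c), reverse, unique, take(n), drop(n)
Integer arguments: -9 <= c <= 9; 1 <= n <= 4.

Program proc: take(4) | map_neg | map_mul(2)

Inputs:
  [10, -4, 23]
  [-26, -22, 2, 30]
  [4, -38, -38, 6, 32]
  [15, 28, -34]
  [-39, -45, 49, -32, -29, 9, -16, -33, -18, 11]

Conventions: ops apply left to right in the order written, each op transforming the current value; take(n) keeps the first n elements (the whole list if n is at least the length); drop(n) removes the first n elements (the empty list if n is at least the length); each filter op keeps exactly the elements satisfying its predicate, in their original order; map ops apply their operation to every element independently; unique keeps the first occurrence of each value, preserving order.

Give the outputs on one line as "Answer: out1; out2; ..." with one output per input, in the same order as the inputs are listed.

Execution, op by op:
  [10, -4, 23] -> [10, -4, 23] -> [-10, 4, -23] -> [-20, 8, -46]
  [-26, -22, 2, 30] -> [-26, -22, 2, 30] -> [26, 22, -2, -30] -> [52, 44, -4, -60]
  [4, -38, -38, 6, 32] -> [4, -38, -38, 6] -> [-4, 38, 38, -6] -> [-8, 76, 76, -12]
  [15, 28, -34] -> [15, 28, -34] -> [-15, -28, 34] -> [-30, -56, 68]
  [-39, -45, 49, -32, -29, 9, -16, -33, -18, 11] -> [-39, -45, 49, -32] -> [39, 45, -49, 32] -> [78, 90, -98, 64]

[-20, 8, -46]; [52, 44, -4, -60]; [-8, 76, 76, -12]; [-30, -56, 68]; [78, 90, -98, 64]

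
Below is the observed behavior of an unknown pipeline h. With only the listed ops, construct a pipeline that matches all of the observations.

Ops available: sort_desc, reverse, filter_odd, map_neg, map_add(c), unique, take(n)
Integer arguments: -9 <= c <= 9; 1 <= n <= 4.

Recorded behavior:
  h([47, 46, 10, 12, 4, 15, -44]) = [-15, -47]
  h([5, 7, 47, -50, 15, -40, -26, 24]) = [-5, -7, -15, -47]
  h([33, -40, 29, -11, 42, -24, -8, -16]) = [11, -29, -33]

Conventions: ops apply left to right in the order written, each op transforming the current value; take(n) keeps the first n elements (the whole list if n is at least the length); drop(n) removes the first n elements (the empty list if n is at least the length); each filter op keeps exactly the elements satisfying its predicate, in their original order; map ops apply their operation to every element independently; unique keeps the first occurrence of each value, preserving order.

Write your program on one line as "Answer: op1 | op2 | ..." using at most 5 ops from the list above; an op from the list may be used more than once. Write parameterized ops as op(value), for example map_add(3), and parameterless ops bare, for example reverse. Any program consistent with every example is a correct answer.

sort_desc | filter_odd | reverse | map_neg

Check, running the answer program on each example:
  [47, 46, 10, 12, 4, 15, -44] -> [47, 46, 15, 12, 10, 4, -44] -> [47, 15] -> [15, 47] -> [-15, -47]
  [5, 7, 47, -50, 15, -40, -26, 24] -> [47, 24, 15, 7, 5, -26, -40, -50] -> [47, 15, 7, 5] -> [5, 7, 15, 47] -> [-5, -7, -15, -47]
  [33, -40, 29, -11, 42, -24, -8, -16] -> [42, 33, 29, -8, -11, -16, -24, -40] -> [33, 29, -11] -> [-11, 29, 33] -> [11, -29, -33]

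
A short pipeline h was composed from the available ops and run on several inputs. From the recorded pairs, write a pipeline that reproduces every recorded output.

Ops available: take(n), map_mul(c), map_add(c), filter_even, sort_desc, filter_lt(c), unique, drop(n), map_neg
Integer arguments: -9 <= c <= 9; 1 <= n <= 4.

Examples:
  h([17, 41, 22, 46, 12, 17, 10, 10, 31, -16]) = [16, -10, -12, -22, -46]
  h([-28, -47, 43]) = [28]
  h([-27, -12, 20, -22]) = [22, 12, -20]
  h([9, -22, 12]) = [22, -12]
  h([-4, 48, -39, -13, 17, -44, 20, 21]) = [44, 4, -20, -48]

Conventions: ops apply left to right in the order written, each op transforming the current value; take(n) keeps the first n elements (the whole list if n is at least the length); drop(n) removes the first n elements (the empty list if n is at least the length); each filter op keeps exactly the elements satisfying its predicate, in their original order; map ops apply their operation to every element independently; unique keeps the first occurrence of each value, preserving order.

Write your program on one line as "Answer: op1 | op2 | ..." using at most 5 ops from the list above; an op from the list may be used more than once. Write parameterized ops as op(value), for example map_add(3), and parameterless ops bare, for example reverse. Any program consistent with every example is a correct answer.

filter_even | unique | map_neg | sort_desc

Check, running the answer program on each example:
  [17, 41, 22, 46, 12, 17, 10, 10, 31, -16] -> [22, 46, 12, 10, 10, -16] -> [22, 46, 12, 10, -16] -> [-22, -46, -12, -10, 16] -> [16, -10, -12, -22, -46]
  [-28, -47, 43] -> [-28] -> [-28] -> [28] -> [28]
  [-27, -12, 20, -22] -> [-12, 20, -22] -> [-12, 20, -22] -> [12, -20, 22] -> [22, 12, -20]
  [9, -22, 12] -> [-22, 12] -> [-22, 12] -> [22, -12] -> [22, -12]
  [-4, 48, -39, -13, 17, -44, 20, 21] -> [-4, 48, -44, 20] -> [-4, 48, -44, 20] -> [4, -48, 44, -20] -> [44, 4, -20, -48]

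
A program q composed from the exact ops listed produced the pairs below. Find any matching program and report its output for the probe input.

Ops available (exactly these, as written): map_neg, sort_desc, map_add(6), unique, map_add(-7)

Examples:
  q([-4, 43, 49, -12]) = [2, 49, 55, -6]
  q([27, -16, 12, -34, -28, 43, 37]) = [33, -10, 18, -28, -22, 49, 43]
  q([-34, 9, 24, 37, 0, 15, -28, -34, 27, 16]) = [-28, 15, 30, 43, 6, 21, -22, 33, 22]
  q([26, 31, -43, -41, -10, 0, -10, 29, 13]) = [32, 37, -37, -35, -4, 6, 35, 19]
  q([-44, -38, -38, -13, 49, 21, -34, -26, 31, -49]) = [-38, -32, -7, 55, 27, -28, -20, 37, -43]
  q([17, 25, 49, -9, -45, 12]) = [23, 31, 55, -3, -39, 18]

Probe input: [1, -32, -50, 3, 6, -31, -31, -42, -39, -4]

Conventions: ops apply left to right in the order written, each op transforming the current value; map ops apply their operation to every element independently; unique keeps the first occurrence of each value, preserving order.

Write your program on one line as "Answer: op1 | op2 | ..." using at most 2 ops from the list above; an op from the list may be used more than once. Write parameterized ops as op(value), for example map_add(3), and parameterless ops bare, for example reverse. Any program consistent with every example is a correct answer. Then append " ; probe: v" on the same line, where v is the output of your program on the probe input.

map_add(6) | unique ; probe: [7, -26, -44, 9, 12, -25, -36, -33, 2]

Check, running the answer program on each example:
  [-4, 43, 49, -12] -> [2, 49, 55, -6] -> [2, 49, 55, -6]
  [27, -16, 12, -34, -28, 43, 37] -> [33, -10, 18, -28, -22, 49, 43] -> [33, -10, 18, -28, -22, 49, 43]
  [-34, 9, 24, 37, 0, 15, -28, -34, 27, 16] -> [-28, 15, 30, 43, 6, 21, -22, -28, 33, 22] -> [-28, 15, 30, 43, 6, 21, -22, 33, 22]
  [26, 31, -43, -41, -10, 0, -10, 29, 13] -> [32, 37, -37, -35, -4, 6, -4, 35, 19] -> [32, 37, -37, -35, -4, 6, 35, 19]
  [-44, -38, -38, -13, 49, 21, -34, -26, 31, -49] -> [-38, -32, -32, -7, 55, 27, -28, -20, 37, -43] -> [-38, -32, -7, 55, 27, -28, -20, 37, -43]
  [17, 25, 49, -9, -45, 12] -> [23, 31, 55, -3, -39, 18] -> [23, 31, 55, -3, -39, 18]
  probe: [1, -32, -50, 3, 6, -31, -31, -42, -39, -4] -> [7, -26, -44, 9, 12, -25, -25, -36, -33, 2] -> [7, -26, -44, 9, 12, -25, -36, -33, 2]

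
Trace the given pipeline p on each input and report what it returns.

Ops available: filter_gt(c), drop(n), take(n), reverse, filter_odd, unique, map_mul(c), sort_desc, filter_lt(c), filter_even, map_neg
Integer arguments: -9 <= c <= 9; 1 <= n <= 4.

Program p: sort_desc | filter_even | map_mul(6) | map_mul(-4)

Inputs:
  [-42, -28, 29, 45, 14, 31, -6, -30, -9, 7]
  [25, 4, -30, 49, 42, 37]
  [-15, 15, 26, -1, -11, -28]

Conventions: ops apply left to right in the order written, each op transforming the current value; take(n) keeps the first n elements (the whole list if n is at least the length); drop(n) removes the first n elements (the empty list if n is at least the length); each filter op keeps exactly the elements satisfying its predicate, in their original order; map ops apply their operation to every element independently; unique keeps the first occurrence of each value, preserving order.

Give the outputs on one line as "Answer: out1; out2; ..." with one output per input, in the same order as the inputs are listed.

Execution, op by op:
  [-42, -28, 29, 45, 14, 31, -6, -30, -9, 7] -> [45, 31, 29, 14, 7, -6, -9, -28, -30, -42] -> [14, -6, -28, -30, -42] -> [84, -36, -168, -180, -252] -> [-336, 144, 672, 720, 1008]
  [25, 4, -30, 49, 42, 37] -> [49, 42, 37, 25, 4, -30] -> [42, 4, -30] -> [252, 24, -180] -> [-1008, -96, 720]
  [-15, 15, 26, -1, -11, -28] -> [26, 15, -1, -11, -15, -28] -> [26, -28] -> [156, -168] -> [-624, 672]

[-336, 144, 672, 720, 1008]; [-1008, -96, 720]; [-624, 672]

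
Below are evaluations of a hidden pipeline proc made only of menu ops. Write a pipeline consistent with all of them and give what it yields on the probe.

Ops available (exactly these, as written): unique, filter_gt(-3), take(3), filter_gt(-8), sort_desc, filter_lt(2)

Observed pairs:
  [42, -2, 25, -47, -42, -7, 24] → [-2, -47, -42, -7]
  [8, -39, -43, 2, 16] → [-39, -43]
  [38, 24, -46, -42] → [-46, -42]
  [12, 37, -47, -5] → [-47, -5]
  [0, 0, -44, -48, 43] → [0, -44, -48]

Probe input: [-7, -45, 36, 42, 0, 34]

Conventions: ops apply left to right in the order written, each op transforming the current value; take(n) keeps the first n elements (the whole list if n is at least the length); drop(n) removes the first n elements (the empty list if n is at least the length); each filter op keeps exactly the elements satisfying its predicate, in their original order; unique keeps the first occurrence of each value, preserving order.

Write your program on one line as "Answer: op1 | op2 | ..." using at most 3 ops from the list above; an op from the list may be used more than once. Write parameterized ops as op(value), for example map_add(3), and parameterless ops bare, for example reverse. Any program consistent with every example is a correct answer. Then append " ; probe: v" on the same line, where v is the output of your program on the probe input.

filter_lt(2) | unique ; probe: [-7, -45, 0]

Check, running the answer program on each example:
  [42, -2, 25, -47, -42, -7, 24] -> [-2, -47, -42, -7] -> [-2, -47, -42, -7]
  [8, -39, -43, 2, 16] -> [-39, -43] -> [-39, -43]
  [38, 24, -46, -42] -> [-46, -42] -> [-46, -42]
  [12, 37, -47, -5] -> [-47, -5] -> [-47, -5]
  [0, 0, -44, -48, 43] -> [0, 0, -44, -48] -> [0, -44, -48]
  probe: [-7, -45, 36, 42, 0, 34] -> [-7, -45, 0] -> [-7, -45, 0]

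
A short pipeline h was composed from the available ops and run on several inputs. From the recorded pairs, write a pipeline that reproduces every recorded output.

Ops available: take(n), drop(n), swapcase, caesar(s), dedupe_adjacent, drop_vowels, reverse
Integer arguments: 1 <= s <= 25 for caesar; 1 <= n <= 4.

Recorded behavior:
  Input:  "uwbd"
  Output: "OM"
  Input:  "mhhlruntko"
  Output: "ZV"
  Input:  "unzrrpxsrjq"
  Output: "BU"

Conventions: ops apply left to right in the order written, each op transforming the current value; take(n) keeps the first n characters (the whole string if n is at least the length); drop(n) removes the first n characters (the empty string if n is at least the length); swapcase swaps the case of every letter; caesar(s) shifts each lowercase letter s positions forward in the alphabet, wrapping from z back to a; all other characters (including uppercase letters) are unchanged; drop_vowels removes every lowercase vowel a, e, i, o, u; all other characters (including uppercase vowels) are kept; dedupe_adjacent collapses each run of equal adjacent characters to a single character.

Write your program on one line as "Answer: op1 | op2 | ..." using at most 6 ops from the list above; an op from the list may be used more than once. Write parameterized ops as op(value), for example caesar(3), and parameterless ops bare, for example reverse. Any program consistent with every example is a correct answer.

caesar(11) | swapcase | reverse | dedupe_adjacent | take(2)

Check, running the answer program on each example:
  "uwbd" -> "fhmo" -> "FHMO" -> "OMHF" -> "OMHF" -> "OM"
  "mhhlruntko" -> "xsswcfyevz" -> "XSSWCFYEVZ" -> "ZVEYFCWSSX" -> "ZVEYFCWSX" -> "ZV"
  "unzrrpxsrjq" -> "fykccaidcub" -> "FYKCCAIDCUB" -> "BUCDIACCKYF" -> "BUCDIACKYF" -> "BU"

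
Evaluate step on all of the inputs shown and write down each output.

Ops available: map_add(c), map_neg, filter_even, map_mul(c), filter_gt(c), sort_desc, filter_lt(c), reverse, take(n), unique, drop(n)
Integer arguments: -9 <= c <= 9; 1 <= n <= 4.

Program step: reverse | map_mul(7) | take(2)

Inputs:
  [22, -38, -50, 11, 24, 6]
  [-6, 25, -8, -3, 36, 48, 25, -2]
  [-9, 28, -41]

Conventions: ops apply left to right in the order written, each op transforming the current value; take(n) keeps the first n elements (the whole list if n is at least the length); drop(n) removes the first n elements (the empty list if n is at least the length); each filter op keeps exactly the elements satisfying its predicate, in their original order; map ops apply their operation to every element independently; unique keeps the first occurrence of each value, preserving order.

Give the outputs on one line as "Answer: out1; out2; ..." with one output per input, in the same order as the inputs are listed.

Execution, op by op:
  [22, -38, -50, 11, 24, 6] -> [6, 24, 11, -50, -38, 22] -> [42, 168, 77, -350, -266, 154] -> [42, 168]
  [-6, 25, -8, -3, 36, 48, 25, -2] -> [-2, 25, 48, 36, -3, -8, 25, -6] -> [-14, 175, 336, 252, -21, -56, 175, -42] -> [-14, 175]
  [-9, 28, -41] -> [-41, 28, -9] -> [-287, 196, -63] -> [-287, 196]

[42, 168]; [-14, 175]; [-287, 196]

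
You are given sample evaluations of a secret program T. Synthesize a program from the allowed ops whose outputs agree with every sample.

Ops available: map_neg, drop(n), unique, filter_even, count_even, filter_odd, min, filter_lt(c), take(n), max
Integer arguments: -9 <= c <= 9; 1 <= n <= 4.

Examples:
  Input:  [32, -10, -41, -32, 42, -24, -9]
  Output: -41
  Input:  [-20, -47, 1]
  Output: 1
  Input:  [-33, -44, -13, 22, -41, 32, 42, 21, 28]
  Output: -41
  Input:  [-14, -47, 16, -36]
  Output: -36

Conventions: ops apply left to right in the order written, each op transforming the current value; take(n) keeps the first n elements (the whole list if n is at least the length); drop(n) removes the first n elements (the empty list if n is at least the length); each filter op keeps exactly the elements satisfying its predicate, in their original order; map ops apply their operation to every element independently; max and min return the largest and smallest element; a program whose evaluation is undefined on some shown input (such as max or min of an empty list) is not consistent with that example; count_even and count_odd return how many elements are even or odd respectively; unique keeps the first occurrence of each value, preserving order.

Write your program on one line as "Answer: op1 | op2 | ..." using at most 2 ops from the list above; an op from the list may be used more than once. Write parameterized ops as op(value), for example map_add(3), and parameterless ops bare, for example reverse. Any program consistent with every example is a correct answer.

drop(2) | min

Check, running the answer program on each example:
  [32, -10, -41, -32, 42, -24, -9] -> [-41, -32, 42, -24, -9] -> -41
  [-20, -47, 1] -> [1] -> 1
  [-33, -44, -13, 22, -41, 32, 42, 21, 28] -> [-13, 22, -41, 32, 42, 21, 28] -> -41
  [-14, -47, 16, -36] -> [16, -36] -> -36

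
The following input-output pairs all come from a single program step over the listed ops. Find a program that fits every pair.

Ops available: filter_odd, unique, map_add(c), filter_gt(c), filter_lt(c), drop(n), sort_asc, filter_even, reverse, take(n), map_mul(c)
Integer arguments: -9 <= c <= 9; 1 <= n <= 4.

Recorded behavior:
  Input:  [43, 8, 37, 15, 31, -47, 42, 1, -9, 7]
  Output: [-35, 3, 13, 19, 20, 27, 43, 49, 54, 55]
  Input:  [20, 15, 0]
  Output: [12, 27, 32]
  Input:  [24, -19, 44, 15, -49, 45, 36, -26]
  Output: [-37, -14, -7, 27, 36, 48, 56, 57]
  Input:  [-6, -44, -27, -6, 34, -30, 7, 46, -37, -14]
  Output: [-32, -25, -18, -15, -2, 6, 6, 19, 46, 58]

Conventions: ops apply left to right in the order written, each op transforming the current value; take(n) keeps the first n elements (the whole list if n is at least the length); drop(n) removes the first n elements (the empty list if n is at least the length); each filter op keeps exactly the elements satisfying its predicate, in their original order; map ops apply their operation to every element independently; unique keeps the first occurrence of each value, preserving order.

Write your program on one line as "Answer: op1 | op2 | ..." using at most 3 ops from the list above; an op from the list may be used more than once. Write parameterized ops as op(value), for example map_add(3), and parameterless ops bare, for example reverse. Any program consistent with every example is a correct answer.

map_add(8) | map_add(4) | sort_asc

Check, running the answer program on each example:
  [43, 8, 37, 15, 31, -47, 42, 1, -9, 7] -> [51, 16, 45, 23, 39, -39, 50, 9, -1, 15] -> [55, 20, 49, 27, 43, -35, 54, 13, 3, 19] -> [-35, 3, 13, 19, 20, 27, 43, 49, 54, 55]
  [20, 15, 0] -> [28, 23, 8] -> [32, 27, 12] -> [12, 27, 32]
  [24, -19, 44, 15, -49, 45, 36, -26] -> [32, -11, 52, 23, -41, 53, 44, -18] -> [36, -7, 56, 27, -37, 57, 48, -14] -> [-37, -14, -7, 27, 36, 48, 56, 57]
  [-6, -44, -27, -6, 34, -30, 7, 46, -37, -14] -> [2, -36, -19, 2, 42, -22, 15, 54, -29, -6] -> [6, -32, -15, 6, 46, -18, 19, 58, -25, -2] -> [-32, -25, -18, -15, -2, 6, 6, 19, 46, 58]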